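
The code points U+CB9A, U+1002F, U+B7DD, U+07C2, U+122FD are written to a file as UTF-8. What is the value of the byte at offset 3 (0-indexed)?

0xF0

U+CB9A → 3-byte form EC AE 9A at offsets 0–2.
U+1002F → 4-byte form F0 90 80 AF at offsets 3–6.
Offset 3 falls in char 2's range; it's byte 1 of F0 90 80 AF = 0xF0.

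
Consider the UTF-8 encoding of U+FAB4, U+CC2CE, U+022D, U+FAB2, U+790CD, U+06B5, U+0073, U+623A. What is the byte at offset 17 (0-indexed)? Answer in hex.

U+FAB4 → 3-byte form EF AA B4 at offsets 0–2.
U+CC2CE → 4-byte form F3 8C 8B 8E at offsets 3–6.
U+022D → 2-byte form C8 AD at offsets 7–8.
U+FAB2 → 3-byte form EF AA B2 at offsets 9–11.
U+790CD → 4-byte form F1 B9 83 8D at offsets 12–15.
U+06B5 → 2-byte form DA B5 at offsets 16–17.
Offset 17 falls in char 6's range; it's byte 2 of DA B5 = 0xB5.

0xB5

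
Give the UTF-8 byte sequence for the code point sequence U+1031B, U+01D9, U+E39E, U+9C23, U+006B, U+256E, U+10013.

F0 90 8C 9B C7 99 EE 8E 9E E9 B0 A3 6B E2 95 AE F0 90 80 93

U+1031B: 4-byte form → F0 90 8C 9B.
U+01D9: 2-byte form → C7 99.
U+E39E: 3-byte form → EE 8E 9E.
U+9C23: 3-byte form → E9 B0 A3.
U+006B: 1-byte form → 6B.
U+256E: 3-byte form → E2 95 AE.
U+10013: 4-byte form → F0 90 80 93.
Concatenated (20 bytes): F0 90 8C 9B C7 99 EE 8E 9E E9 B0 A3 6B E2 95 AE F0 90 80 93.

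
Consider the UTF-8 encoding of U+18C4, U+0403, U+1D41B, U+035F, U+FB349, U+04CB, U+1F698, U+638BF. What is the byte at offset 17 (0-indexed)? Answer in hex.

U+18C4 → 3-byte form E1 A3 84 at offsets 0–2.
U+0403 → 2-byte form D0 83 at offsets 3–4.
U+1D41B → 4-byte form F0 9D 90 9B at offsets 5–8.
U+035F → 2-byte form CD 9F at offsets 9–10.
U+FB349 → 4-byte form F3 BB 8D 89 at offsets 11–14.
U+04CB → 2-byte form D3 8B at offsets 15–16.
U+1F698 → 4-byte form F0 9F 9A 98 at offsets 17–20.
Offset 17 falls in char 7's range; it's byte 1 of F0 9F 9A 98 = 0xF0.

0xF0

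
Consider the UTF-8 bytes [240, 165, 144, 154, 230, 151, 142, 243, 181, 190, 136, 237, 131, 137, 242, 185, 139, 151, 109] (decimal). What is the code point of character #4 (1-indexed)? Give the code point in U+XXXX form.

U+D0C9

Offset 0: leading byte 0xF0 = 11110000 → 4-byte char #1 = F0 A5 90 9A.
Offset 4: leading byte 0xE6 = 11100110 → 3-byte char #2 = E6 97 8E.
Offset 7: leading byte 0xF3 = 11110011 → 4-byte char #3 = F3 B5 BE 88.
Offset 11: leading byte 0xED = 11101101 → 3-byte char #4 = ED 83 89.
Leading byte 0xED = 11101101 matches 1110xxxx → 3-byte sequence.
Byte 1: 0xED = 11101101, payload 1101 (4 bits).
Byte 2: 0x83 = 10000011 (10xxxxxx ✓), payload 000011.
Byte 3: 0x89 = 10001001 (10xxxxxx ✓), payload 001001.
Concatenate: 1101000011001001 = 0xD0C9 (16 bits → U+D0C9).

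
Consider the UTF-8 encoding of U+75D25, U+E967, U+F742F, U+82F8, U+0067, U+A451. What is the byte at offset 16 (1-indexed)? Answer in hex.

0xEA

1-indexed offset 16 is 0-indexed offset 15.
U+75D25 → 4-byte form F1 B5 B4 A5 at offsets 0–3.
U+E967 → 3-byte form EE A5 A7 at offsets 4–6.
U+F742F → 4-byte form F3 B7 90 AF at offsets 7–10.
U+82F8 → 3-byte form E8 8B B8 at offsets 11–13.
U+0067 → 1-byte form 67 at offsets 14–14.
U+A451 → 3-byte form EA 91 91 at offsets 15–17.
Offset 15 falls in char 6's range; it's byte 1 of EA 91 91 = 0xEA.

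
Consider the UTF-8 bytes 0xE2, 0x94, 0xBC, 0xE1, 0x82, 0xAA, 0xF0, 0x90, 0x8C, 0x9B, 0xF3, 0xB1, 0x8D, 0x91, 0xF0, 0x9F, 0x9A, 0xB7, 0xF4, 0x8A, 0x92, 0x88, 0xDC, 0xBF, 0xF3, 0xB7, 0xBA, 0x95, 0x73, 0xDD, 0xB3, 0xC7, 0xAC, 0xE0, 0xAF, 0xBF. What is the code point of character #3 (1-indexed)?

U+1031B

Offset 0: leading byte 0xE2 = 11100010 → 3-byte char #1 = E2 94 BC.
Offset 3: leading byte 0xE1 = 11100001 → 3-byte char #2 = E1 82 AA.
Offset 6: leading byte 0xF0 = 11110000 → 4-byte char #3 = F0 90 8C 9B.
Leading byte 0xF0 = 11110000 matches 11110xxx → 4-byte sequence.
Byte 1: 0xF0 = 11110000, payload 000 (3 bits).
Byte 2: 0x90 = 10010000 (10xxxxxx ✓), payload 010000.
Byte 3: 0x8C = 10001100 (10xxxxxx ✓), payload 001100.
Byte 4: 0x9B = 10011011 (10xxxxxx ✓), payload 011011.
Concatenate: 000010000001100011011 = 0x1031B (21 bits → U+1031B).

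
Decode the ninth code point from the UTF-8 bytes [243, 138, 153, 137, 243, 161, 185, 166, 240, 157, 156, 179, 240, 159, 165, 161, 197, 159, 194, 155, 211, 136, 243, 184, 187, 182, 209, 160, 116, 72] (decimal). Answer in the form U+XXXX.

Offset 0: leading byte 0xF3 = 11110011 → 4-byte char #1 = F3 8A 99 89.
Offset 4: leading byte 0xF3 = 11110011 → 4-byte char #2 = F3 A1 B9 A6.
Offset 8: leading byte 0xF0 = 11110000 → 4-byte char #3 = F0 9D 9C B3.
Offset 12: leading byte 0xF0 = 11110000 → 4-byte char #4 = F0 9F A5 A1.
Offset 16: leading byte 0xC5 = 11000101 → 2-byte char #5 = C5 9F.
Offset 18: leading byte 0xC2 = 11000010 → 2-byte char #6 = C2 9B.
Offset 20: leading byte 0xD3 = 11010011 → 2-byte char #7 = D3 88.
Offset 22: leading byte 0xF3 = 11110011 → 4-byte char #8 = F3 B8 BB B6.
Offset 26: leading byte 0xD1 = 11010001 → 2-byte char #9 = D1 A0.
Leading byte 0xD1 = 11010001 matches 110xxxxx → 2-byte sequence.
Byte 1: 0xD1 = 11010001, payload 10001 (5 bits).
Byte 2: 0xA0 = 10100000 (10xxxxxx ✓), payload 100000.
Concatenate: 10001100000 = 0x460 (11 bits → U+0460).

U+0460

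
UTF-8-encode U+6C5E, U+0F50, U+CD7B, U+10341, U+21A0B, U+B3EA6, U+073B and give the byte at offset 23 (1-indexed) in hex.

0xBB

1-indexed offset 23 is 0-indexed offset 22.
U+6C5E → 3-byte form E6 B1 9E at offsets 0–2.
U+0F50 → 3-byte form E0 BD 90 at offsets 3–5.
U+CD7B → 3-byte form EC B5 BB at offsets 6–8.
U+10341 → 4-byte form F0 90 8D 81 at offsets 9–12.
U+21A0B → 4-byte form F0 A1 A8 8B at offsets 13–16.
U+B3EA6 → 4-byte form F2 B3 BA A6 at offsets 17–20.
U+073B → 2-byte form DC BB at offsets 21–22.
Offset 22 falls in char 7's range; it's byte 2 of DC BB = 0xBB.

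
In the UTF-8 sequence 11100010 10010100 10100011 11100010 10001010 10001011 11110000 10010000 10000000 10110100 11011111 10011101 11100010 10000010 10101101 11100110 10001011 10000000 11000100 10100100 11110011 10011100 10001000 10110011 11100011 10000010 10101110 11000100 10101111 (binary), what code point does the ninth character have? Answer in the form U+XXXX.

Offset 0: leading byte 0xE2 = 11100010 → 3-byte char #1 = E2 94 A3.
Offset 3: leading byte 0xE2 = 11100010 → 3-byte char #2 = E2 8A 8B.
Offset 6: leading byte 0xF0 = 11110000 → 4-byte char #3 = F0 90 80 B4.
Offset 10: leading byte 0xDF = 11011111 → 2-byte char #4 = DF 9D.
Offset 12: leading byte 0xE2 = 11100010 → 3-byte char #5 = E2 82 AD.
Offset 15: leading byte 0xE6 = 11100110 → 3-byte char #6 = E6 8B 80.
Offset 18: leading byte 0xC4 = 11000100 → 2-byte char #7 = C4 A4.
Offset 20: leading byte 0xF3 = 11110011 → 4-byte char #8 = F3 9C 88 B3.
Offset 24: leading byte 0xE3 = 11100011 → 3-byte char #9 = E3 82 AE.
Leading byte 0xE3 = 11100011 matches 1110xxxx → 3-byte sequence.
Byte 1: 0xE3 = 11100011, payload 0011 (4 bits).
Byte 2: 0x82 = 10000010 (10xxxxxx ✓), payload 000010.
Byte 3: 0xAE = 10101110 (10xxxxxx ✓), payload 101110.
Concatenate: 0011000010101110 = 0x30AE (16 bits → U+30AE).

U+30AE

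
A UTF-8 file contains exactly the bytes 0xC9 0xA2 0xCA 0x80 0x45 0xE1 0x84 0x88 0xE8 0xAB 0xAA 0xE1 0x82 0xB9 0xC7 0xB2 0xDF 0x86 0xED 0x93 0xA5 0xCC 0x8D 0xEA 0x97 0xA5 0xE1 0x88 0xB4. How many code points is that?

12

Byte at offset 0: 0xC9 = 11001001 → 2-byte char (#1). Advance 2.
Byte at offset 2: 0xCA = 11001010 → 2-byte char (#2). Advance 2.
Byte at offset 4: 0x45 = 01000101 → 1-byte char (#3). Advance 1.
Byte at offset 5: 0xE1 = 11100001 → 3-byte char (#4). Advance 3.
Byte at offset 8: 0xE8 = 11101000 → 3-byte char (#5). Advance 3.
Byte at offset 11: 0xE1 = 11100001 → 3-byte char (#6). Advance 3.
Byte at offset 14: 0xC7 = 11000111 → 2-byte char (#7). Advance 2.
Byte at offset 16: 0xDF = 11011111 → 2-byte char (#8). Advance 2.
Byte at offset 18: 0xED = 11101101 → 3-byte char (#9). Advance 3.
Byte at offset 21: 0xCC = 11001100 → 2-byte char (#10). Advance 2.
Byte at offset 23: 0xEA = 11101010 → 3-byte char (#11). Advance 3.
Byte at offset 26: 0xE1 = 11100001 → 3-byte char (#12). Advance 3.
Reached end at offset 29 after 12 code points.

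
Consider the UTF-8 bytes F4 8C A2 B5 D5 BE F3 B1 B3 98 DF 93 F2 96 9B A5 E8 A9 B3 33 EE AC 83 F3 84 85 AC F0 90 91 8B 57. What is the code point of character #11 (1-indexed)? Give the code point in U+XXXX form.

Offset 0: leading byte 0xF4 = 11110100 → 4-byte char #1 = F4 8C A2 B5.
Offset 4: leading byte 0xD5 = 11010101 → 2-byte char #2 = D5 BE.
Offset 6: leading byte 0xF3 = 11110011 → 4-byte char #3 = F3 B1 B3 98.
Offset 10: leading byte 0xDF = 11011111 → 2-byte char #4 = DF 93.
Offset 12: leading byte 0xF2 = 11110010 → 4-byte char #5 = F2 96 9B A5.
Offset 16: leading byte 0xE8 = 11101000 → 3-byte char #6 = E8 A9 B3.
Offset 19: leading byte 0x33 = 00110011 → 1-byte char #7 = 33.
Offset 20: leading byte 0xEE = 11101110 → 3-byte char #8 = EE AC 83.
Offset 23: leading byte 0xF3 = 11110011 → 4-byte char #9 = F3 84 85 AC.
Offset 27: leading byte 0xF0 = 11110000 → 4-byte char #10 = F0 90 91 8B.
Offset 31: leading byte 0x57 = 01010111 → 1-byte char #11 = 57.
Leading byte 0x57 = 01010111 matches 0xxxxxxx → 1-byte sequence.
Byte 1: 0x57 = 01010111, payload 1010111 (7 bits).
Concatenate: 1010111 = 0x57 (7 bits → U+0057).

U+0057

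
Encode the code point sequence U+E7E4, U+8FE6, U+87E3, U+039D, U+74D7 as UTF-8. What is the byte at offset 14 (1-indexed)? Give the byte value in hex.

1-indexed offset 14 is 0-indexed offset 13.
U+E7E4 → 3-byte form EE 9F A4 at offsets 0–2.
U+8FE6 → 3-byte form E8 BF A6 at offsets 3–5.
U+87E3 → 3-byte form E8 9F A3 at offsets 6–8.
U+039D → 2-byte form CE 9D at offsets 9–10.
U+74D7 → 3-byte form E7 93 97 at offsets 11–13.
Offset 13 falls in char 5's range; it's byte 3 of E7 93 97 = 0x97.

0x97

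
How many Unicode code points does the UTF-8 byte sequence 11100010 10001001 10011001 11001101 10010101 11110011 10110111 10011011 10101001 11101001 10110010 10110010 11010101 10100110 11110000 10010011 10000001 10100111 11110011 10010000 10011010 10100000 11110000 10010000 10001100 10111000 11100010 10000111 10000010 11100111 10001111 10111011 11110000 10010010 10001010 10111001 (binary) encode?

Byte at offset 0: 0xE2 = 11100010 → 3-byte char (#1). Advance 3.
Byte at offset 3: 0xCD = 11001101 → 2-byte char (#2). Advance 2.
Byte at offset 5: 0xF3 = 11110011 → 4-byte char (#3). Advance 4.
Byte at offset 9: 0xE9 = 11101001 → 3-byte char (#4). Advance 3.
Byte at offset 12: 0xD5 = 11010101 → 2-byte char (#5). Advance 2.
Byte at offset 14: 0xF0 = 11110000 → 4-byte char (#6). Advance 4.
Byte at offset 18: 0xF3 = 11110011 → 4-byte char (#7). Advance 4.
Byte at offset 22: 0xF0 = 11110000 → 4-byte char (#8). Advance 4.
Byte at offset 26: 0xE2 = 11100010 → 3-byte char (#9). Advance 3.
Byte at offset 29: 0xE7 = 11100111 → 3-byte char (#10). Advance 3.
Byte at offset 32: 0xF0 = 11110000 → 4-byte char (#11). Advance 4.
Reached end at offset 36 after 11 code points.

11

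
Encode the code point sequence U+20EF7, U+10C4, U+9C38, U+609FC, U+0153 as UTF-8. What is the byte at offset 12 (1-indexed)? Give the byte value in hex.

0xA0

1-indexed offset 12 is 0-indexed offset 11.
U+20EF7 → 4-byte form F0 A0 BB B7 at offsets 0–3.
U+10C4 → 3-byte form E1 83 84 at offsets 4–6.
U+9C38 → 3-byte form E9 B0 B8 at offsets 7–9.
U+609FC → 4-byte form F1 A0 A7 BC at offsets 10–13.
Offset 11 falls in char 4's range; it's byte 2 of F1 A0 A7 BC = 0xA0.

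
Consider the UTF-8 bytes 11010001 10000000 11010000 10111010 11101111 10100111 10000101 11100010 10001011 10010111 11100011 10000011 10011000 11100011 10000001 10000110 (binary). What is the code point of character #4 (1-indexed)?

Offset 0: leading byte 0xD1 = 11010001 → 2-byte char #1 = D1 80.
Offset 2: leading byte 0xD0 = 11010000 → 2-byte char #2 = D0 BA.
Offset 4: leading byte 0xEF = 11101111 → 3-byte char #3 = EF A7 85.
Offset 7: leading byte 0xE2 = 11100010 → 3-byte char #4 = E2 8B 97.
Leading byte 0xE2 = 11100010 matches 1110xxxx → 3-byte sequence.
Byte 1: 0xE2 = 11100010, payload 0010 (4 bits).
Byte 2: 0x8B = 10001011 (10xxxxxx ✓), payload 001011.
Byte 3: 0x97 = 10010111 (10xxxxxx ✓), payload 010111.
Concatenate: 0010001011010111 = 0x22D7 (16 bits → U+22D7).

U+22D7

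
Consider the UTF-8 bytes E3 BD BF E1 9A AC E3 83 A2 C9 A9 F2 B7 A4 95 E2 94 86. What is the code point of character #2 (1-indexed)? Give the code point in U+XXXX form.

Offset 0: leading byte 0xE3 = 11100011 → 3-byte char #1 = E3 BD BF.
Offset 3: leading byte 0xE1 = 11100001 → 3-byte char #2 = E1 9A AC.
Leading byte 0xE1 = 11100001 matches 1110xxxx → 3-byte sequence.
Byte 1: 0xE1 = 11100001, payload 0001 (4 bits).
Byte 2: 0x9A = 10011010 (10xxxxxx ✓), payload 011010.
Byte 3: 0xAC = 10101100 (10xxxxxx ✓), payload 101100.
Concatenate: 0001011010101100 = 0x16AC (16 bits → U+16AC).

U+16AC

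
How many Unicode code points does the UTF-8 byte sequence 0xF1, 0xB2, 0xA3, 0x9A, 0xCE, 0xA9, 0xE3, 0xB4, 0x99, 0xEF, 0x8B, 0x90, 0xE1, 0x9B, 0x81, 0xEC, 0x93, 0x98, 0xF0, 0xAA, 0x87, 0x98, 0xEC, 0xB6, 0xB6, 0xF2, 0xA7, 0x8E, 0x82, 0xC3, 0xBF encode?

10

Byte at offset 0: 0xF1 = 11110001 → 4-byte char (#1). Advance 4.
Byte at offset 4: 0xCE = 11001110 → 2-byte char (#2). Advance 2.
Byte at offset 6: 0xE3 = 11100011 → 3-byte char (#3). Advance 3.
Byte at offset 9: 0xEF = 11101111 → 3-byte char (#4). Advance 3.
Byte at offset 12: 0xE1 = 11100001 → 3-byte char (#5). Advance 3.
Byte at offset 15: 0xEC = 11101100 → 3-byte char (#6). Advance 3.
Byte at offset 18: 0xF0 = 11110000 → 4-byte char (#7). Advance 4.
Byte at offset 22: 0xEC = 11101100 → 3-byte char (#8). Advance 3.
Byte at offset 25: 0xF2 = 11110010 → 4-byte char (#9). Advance 4.
Byte at offset 29: 0xC3 = 11000011 → 2-byte char (#10). Advance 2.
Reached end at offset 31 after 10 code points.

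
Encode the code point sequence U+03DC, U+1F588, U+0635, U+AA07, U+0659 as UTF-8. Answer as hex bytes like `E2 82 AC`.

U+03DC: 2-byte form → CF 9C.
U+1F588: 4-byte form → F0 9F 96 88.
U+0635: 2-byte form → D8 B5.
U+AA07: 3-byte form → EA A8 87.
U+0659: 2-byte form → D9 99.
Concatenated (13 bytes): CF 9C F0 9F 96 88 D8 B5 EA A8 87 D9 99.

CF 9C F0 9F 96 88 D8 B5 EA A8 87 D9 99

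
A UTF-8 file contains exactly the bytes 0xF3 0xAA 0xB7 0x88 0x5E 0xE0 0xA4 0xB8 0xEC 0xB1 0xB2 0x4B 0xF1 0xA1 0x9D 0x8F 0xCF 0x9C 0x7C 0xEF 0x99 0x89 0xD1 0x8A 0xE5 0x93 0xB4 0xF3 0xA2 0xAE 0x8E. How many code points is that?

12

Byte at offset 0: 0xF3 = 11110011 → 4-byte char (#1). Advance 4.
Byte at offset 4: 0x5E = 01011110 → 1-byte char (#2). Advance 1.
Byte at offset 5: 0xE0 = 11100000 → 3-byte char (#3). Advance 3.
Byte at offset 8: 0xEC = 11101100 → 3-byte char (#4). Advance 3.
Byte at offset 11: 0x4B = 01001011 → 1-byte char (#5). Advance 1.
Byte at offset 12: 0xF1 = 11110001 → 4-byte char (#6). Advance 4.
Byte at offset 16: 0xCF = 11001111 → 2-byte char (#7). Advance 2.
Byte at offset 18: 0x7C = 01111100 → 1-byte char (#8). Advance 1.
Byte at offset 19: 0xEF = 11101111 → 3-byte char (#9). Advance 3.
Byte at offset 22: 0xD1 = 11010001 → 2-byte char (#10). Advance 2.
Byte at offset 24: 0xE5 = 11100101 → 3-byte char (#11). Advance 3.
Byte at offset 27: 0xF3 = 11110011 → 4-byte char (#12). Advance 4.
Reached end at offset 31 after 12 code points.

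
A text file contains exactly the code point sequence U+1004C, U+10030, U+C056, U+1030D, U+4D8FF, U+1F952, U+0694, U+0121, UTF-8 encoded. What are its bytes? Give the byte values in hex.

U+1004C: 4-byte form → F0 90 81 8C.
U+10030: 4-byte form → F0 90 80 B0.
U+C056: 3-byte form → EC 81 96.
U+1030D: 4-byte form → F0 90 8C 8D.
U+4D8FF: 4-byte form → F1 8D A3 BF.
U+1F952: 4-byte form → F0 9F A5 92.
U+0694: 2-byte form → DA 94.
U+0121: 2-byte form → C4 A1.
Concatenated (27 bytes): F0 90 81 8C F0 90 80 B0 EC 81 96 F0 90 8C 8D F1 8D A3 BF F0 9F A5 92 DA 94 C4 A1.

F0 90 81 8C F0 90 80 B0 EC 81 96 F0 90 8C 8D F1 8D A3 BF F0 9F A5 92 DA 94 C4 A1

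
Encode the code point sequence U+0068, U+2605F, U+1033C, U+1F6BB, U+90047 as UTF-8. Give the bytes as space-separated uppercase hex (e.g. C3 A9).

68 F0 A6 81 9F F0 90 8C BC F0 9F 9A BB F2 90 81 87

U+0068: 1-byte form → 68.
U+2605F: 4-byte form → F0 A6 81 9F.
U+1033C: 4-byte form → F0 90 8C BC.
U+1F6BB: 4-byte form → F0 9F 9A BB.
U+90047: 4-byte form → F2 90 81 87.
Concatenated (17 bytes): 68 F0 A6 81 9F F0 90 8C BC F0 9F 9A BB F2 90 81 87.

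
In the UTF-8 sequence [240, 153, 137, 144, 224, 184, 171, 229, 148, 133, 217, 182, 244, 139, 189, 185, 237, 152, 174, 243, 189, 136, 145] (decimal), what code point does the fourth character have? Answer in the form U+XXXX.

Offset 0: leading byte 0xF0 = 11110000 → 4-byte char #1 = F0 99 89 90.
Offset 4: leading byte 0xE0 = 11100000 → 3-byte char #2 = E0 B8 AB.
Offset 7: leading byte 0xE5 = 11100101 → 3-byte char #3 = E5 94 85.
Offset 10: leading byte 0xD9 = 11011001 → 2-byte char #4 = D9 B6.
Leading byte 0xD9 = 11011001 matches 110xxxxx → 2-byte sequence.
Byte 1: 0xD9 = 11011001, payload 11001 (5 bits).
Byte 2: 0xB6 = 10110110 (10xxxxxx ✓), payload 110110.
Concatenate: 11001110110 = 0x676 (11 bits → U+0676).

U+0676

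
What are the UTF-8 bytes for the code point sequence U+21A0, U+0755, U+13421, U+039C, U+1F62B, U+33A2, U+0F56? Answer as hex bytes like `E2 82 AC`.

E2 86 A0 DD 95 F0 93 90 A1 CE 9C F0 9F 98 AB E3 8E A2 E0 BD 96

U+21A0: 3-byte form → E2 86 A0.
U+0755: 2-byte form → DD 95.
U+13421: 4-byte form → F0 93 90 A1.
U+039C: 2-byte form → CE 9C.
U+1F62B: 4-byte form → F0 9F 98 AB.
U+33A2: 3-byte form → E3 8E A2.
U+0F56: 3-byte form → E0 BD 96.
Concatenated (21 bytes): E2 86 A0 DD 95 F0 93 90 A1 CE 9C F0 9F 98 AB E3 8E A2 E0 BD 96.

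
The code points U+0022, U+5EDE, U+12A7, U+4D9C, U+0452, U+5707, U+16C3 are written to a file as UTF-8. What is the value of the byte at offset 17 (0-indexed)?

0x83

U+0022 → 1-byte form 22 at offsets 0–0.
U+5EDE → 3-byte form E5 BB 9E at offsets 1–3.
U+12A7 → 3-byte form E1 8A A7 at offsets 4–6.
U+4D9C → 3-byte form E4 B6 9C at offsets 7–9.
U+0452 → 2-byte form D1 92 at offsets 10–11.
U+5707 → 3-byte form E5 9C 87 at offsets 12–14.
U+16C3 → 3-byte form E1 9B 83 at offsets 15–17.
Offset 17 falls in char 7's range; it's byte 3 of E1 9B 83 = 0x83.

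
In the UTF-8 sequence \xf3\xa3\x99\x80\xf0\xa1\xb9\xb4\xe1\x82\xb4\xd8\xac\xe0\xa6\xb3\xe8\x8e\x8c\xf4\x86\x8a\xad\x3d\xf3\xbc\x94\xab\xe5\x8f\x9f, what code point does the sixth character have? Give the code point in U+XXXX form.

U+838C

Offset 0: leading byte 0xF3 = 11110011 → 4-byte char #1 = F3 A3 99 80.
Offset 4: leading byte 0xF0 = 11110000 → 4-byte char #2 = F0 A1 B9 B4.
Offset 8: leading byte 0xE1 = 11100001 → 3-byte char #3 = E1 82 B4.
Offset 11: leading byte 0xD8 = 11011000 → 2-byte char #4 = D8 AC.
Offset 13: leading byte 0xE0 = 11100000 → 3-byte char #5 = E0 A6 B3.
Offset 16: leading byte 0xE8 = 11101000 → 3-byte char #6 = E8 8E 8C.
Leading byte 0xE8 = 11101000 matches 1110xxxx → 3-byte sequence.
Byte 1: 0xE8 = 11101000, payload 1000 (4 bits).
Byte 2: 0x8E = 10001110 (10xxxxxx ✓), payload 001110.
Byte 3: 0x8C = 10001100 (10xxxxxx ✓), payload 001100.
Concatenate: 1000001110001100 = 0x838C (16 bits → U+838C).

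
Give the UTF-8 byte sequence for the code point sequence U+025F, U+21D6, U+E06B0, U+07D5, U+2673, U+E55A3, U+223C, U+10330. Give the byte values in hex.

C9 9F E2 87 96 F3 A0 9A B0 DF 95 E2 99 B3 F3 A5 96 A3 E2 88 BC F0 90 8C B0

U+025F: 2-byte form → C9 9F.
U+21D6: 3-byte form → E2 87 96.
U+E06B0: 4-byte form → F3 A0 9A B0.
U+07D5: 2-byte form → DF 95.
U+2673: 3-byte form → E2 99 B3.
U+E55A3: 4-byte form → F3 A5 96 A3.
U+223C: 3-byte form → E2 88 BC.
U+10330: 4-byte form → F0 90 8C B0.
Concatenated (25 bytes): C9 9F E2 87 96 F3 A0 9A B0 DF 95 E2 99 B3 F3 A5 96 A3 E2 88 BC F0 90 8C B0.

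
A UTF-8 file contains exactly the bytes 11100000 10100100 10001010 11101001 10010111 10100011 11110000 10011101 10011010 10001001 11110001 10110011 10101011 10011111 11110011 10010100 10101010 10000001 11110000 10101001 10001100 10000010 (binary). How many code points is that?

6

Byte at offset 0: 0xE0 = 11100000 → 3-byte char (#1). Advance 3.
Byte at offset 3: 0xE9 = 11101001 → 3-byte char (#2). Advance 3.
Byte at offset 6: 0xF0 = 11110000 → 4-byte char (#3). Advance 4.
Byte at offset 10: 0xF1 = 11110001 → 4-byte char (#4). Advance 4.
Byte at offset 14: 0xF3 = 11110011 → 4-byte char (#5). Advance 4.
Byte at offset 18: 0xF0 = 11110000 → 4-byte char (#6). Advance 4.
Reached end at offset 22 after 6 code points.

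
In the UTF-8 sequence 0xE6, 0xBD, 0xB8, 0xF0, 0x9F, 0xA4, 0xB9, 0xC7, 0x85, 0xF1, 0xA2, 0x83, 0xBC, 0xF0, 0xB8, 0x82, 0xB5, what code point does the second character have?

U+1F939

Offset 0: leading byte 0xE6 = 11100110 → 3-byte char #1 = E6 BD B8.
Offset 3: leading byte 0xF0 = 11110000 → 4-byte char #2 = F0 9F A4 B9.
Leading byte 0xF0 = 11110000 matches 11110xxx → 4-byte sequence.
Byte 1: 0xF0 = 11110000, payload 000 (3 bits).
Byte 2: 0x9F = 10011111 (10xxxxxx ✓), payload 011111.
Byte 3: 0xA4 = 10100100 (10xxxxxx ✓), payload 100100.
Byte 4: 0xB9 = 10111001 (10xxxxxx ✓), payload 111001.
Concatenate: 000011111100100111001 = 0x1F939 (21 bits → U+1F939).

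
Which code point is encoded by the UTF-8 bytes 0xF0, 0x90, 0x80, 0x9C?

U+1001C

Leading byte 0xF0 = 11110000 matches 11110xxx → 4-byte sequence.
Byte 1: 0xF0 = 11110000, payload 000 (3 bits).
Byte 2: 0x90 = 10010000 (10xxxxxx ✓), payload 010000.
Byte 3: 0x80 = 10000000 (10xxxxxx ✓), payload 000000.
Byte 4: 0x9C = 10011100 (10xxxxxx ✓), payload 011100.
Concatenate: 000010000000000011100 = 0x1001C (21 bits → U+1001C).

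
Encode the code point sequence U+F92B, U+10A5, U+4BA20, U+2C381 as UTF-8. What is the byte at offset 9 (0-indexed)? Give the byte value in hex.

U+F92B → 3-byte form EF A4 AB at offsets 0–2.
U+10A5 → 3-byte form E1 82 A5 at offsets 3–5.
U+4BA20 → 4-byte form F1 8B A8 A0 at offsets 6–9.
Offset 9 falls in char 3's range; it's byte 4 of F1 8B A8 A0 = 0xA0.

0xA0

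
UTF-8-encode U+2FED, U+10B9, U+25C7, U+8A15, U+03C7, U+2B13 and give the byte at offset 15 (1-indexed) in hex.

1-indexed offset 15 is 0-indexed offset 14.
U+2FED → 3-byte form E2 BF AD at offsets 0–2.
U+10B9 → 3-byte form E1 82 B9 at offsets 3–5.
U+25C7 → 3-byte form E2 97 87 at offsets 6–8.
U+8A15 → 3-byte form E8 A8 95 at offsets 9–11.
U+03C7 → 2-byte form CF 87 at offsets 12–13.
U+2B13 → 3-byte form E2 AC 93 at offsets 14–16.
Offset 14 falls in char 6's range; it's byte 1 of E2 AC 93 = 0xE2.

0xE2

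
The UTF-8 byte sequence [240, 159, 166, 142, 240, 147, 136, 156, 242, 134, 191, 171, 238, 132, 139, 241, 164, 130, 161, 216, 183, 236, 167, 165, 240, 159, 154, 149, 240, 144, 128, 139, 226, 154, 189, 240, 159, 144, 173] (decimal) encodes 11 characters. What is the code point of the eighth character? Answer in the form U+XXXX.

U+1F695

Offset 0: leading byte 0xF0 = 11110000 → 4-byte char #1 = F0 9F A6 8E.
Offset 4: leading byte 0xF0 = 11110000 → 4-byte char #2 = F0 93 88 9C.
Offset 8: leading byte 0xF2 = 11110010 → 4-byte char #3 = F2 86 BF AB.
Offset 12: leading byte 0xEE = 11101110 → 3-byte char #4 = EE 84 8B.
Offset 15: leading byte 0xF1 = 11110001 → 4-byte char #5 = F1 A4 82 A1.
Offset 19: leading byte 0xD8 = 11011000 → 2-byte char #6 = D8 B7.
Offset 21: leading byte 0xEC = 11101100 → 3-byte char #7 = EC A7 A5.
Offset 24: leading byte 0xF0 = 11110000 → 4-byte char #8 = F0 9F 9A 95.
Leading byte 0xF0 = 11110000 matches 11110xxx → 4-byte sequence.
Byte 1: 0xF0 = 11110000, payload 000 (3 bits).
Byte 2: 0x9F = 10011111 (10xxxxxx ✓), payload 011111.
Byte 3: 0x9A = 10011010 (10xxxxxx ✓), payload 011010.
Byte 4: 0x95 = 10010101 (10xxxxxx ✓), payload 010101.
Concatenate: 000011111011010010101 = 0x1F695 (21 bits → U+1F695).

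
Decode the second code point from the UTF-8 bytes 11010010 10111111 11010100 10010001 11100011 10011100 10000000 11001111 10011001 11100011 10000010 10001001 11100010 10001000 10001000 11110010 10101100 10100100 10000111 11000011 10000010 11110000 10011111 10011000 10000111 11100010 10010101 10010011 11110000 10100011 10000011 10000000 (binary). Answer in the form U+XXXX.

Offset 0: leading byte 0xD2 = 11010010 → 2-byte char #1 = D2 BF.
Offset 2: leading byte 0xD4 = 11010100 → 2-byte char #2 = D4 91.
Leading byte 0xD4 = 11010100 matches 110xxxxx → 2-byte sequence.
Byte 1: 0xD4 = 11010100, payload 10100 (5 bits).
Byte 2: 0x91 = 10010001 (10xxxxxx ✓), payload 010001.
Concatenate: 10100010001 = 0x511 (11 bits → U+0511).

U+0511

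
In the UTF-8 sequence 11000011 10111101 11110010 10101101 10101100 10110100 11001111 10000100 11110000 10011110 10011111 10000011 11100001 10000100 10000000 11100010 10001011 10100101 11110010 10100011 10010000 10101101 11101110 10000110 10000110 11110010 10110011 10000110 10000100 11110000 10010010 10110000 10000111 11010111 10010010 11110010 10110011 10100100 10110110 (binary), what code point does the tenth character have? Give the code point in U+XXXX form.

Offset 0: leading byte 0xC3 = 11000011 → 2-byte char #1 = C3 BD.
Offset 2: leading byte 0xF2 = 11110010 → 4-byte char #2 = F2 AD AC B4.
Offset 6: leading byte 0xCF = 11001111 → 2-byte char #3 = CF 84.
Offset 8: leading byte 0xF0 = 11110000 → 4-byte char #4 = F0 9E 9F 83.
Offset 12: leading byte 0xE1 = 11100001 → 3-byte char #5 = E1 84 80.
Offset 15: leading byte 0xE2 = 11100010 → 3-byte char #6 = E2 8B A5.
Offset 18: leading byte 0xF2 = 11110010 → 4-byte char #7 = F2 A3 90 AD.
Offset 22: leading byte 0xEE = 11101110 → 3-byte char #8 = EE 86 86.
Offset 25: leading byte 0xF2 = 11110010 → 4-byte char #9 = F2 B3 86 84.
Offset 29: leading byte 0xF0 = 11110000 → 4-byte char #10 = F0 92 B0 87.
Leading byte 0xF0 = 11110000 matches 11110xxx → 4-byte sequence.
Byte 1: 0xF0 = 11110000, payload 000 (3 bits).
Byte 2: 0x92 = 10010010 (10xxxxxx ✓), payload 010010.
Byte 3: 0xB0 = 10110000 (10xxxxxx ✓), payload 110000.
Byte 4: 0x87 = 10000111 (10xxxxxx ✓), payload 000111.
Concatenate: 000010010110000000111 = 0x12C07 (21 bits → U+12C07).

U+12C07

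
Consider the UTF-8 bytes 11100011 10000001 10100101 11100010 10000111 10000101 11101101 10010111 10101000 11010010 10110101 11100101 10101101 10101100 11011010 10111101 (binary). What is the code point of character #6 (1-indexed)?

U+06BD

Offset 0: leading byte 0xE3 = 11100011 → 3-byte char #1 = E3 81 A5.
Offset 3: leading byte 0xE2 = 11100010 → 3-byte char #2 = E2 87 85.
Offset 6: leading byte 0xED = 11101101 → 3-byte char #3 = ED 97 A8.
Offset 9: leading byte 0xD2 = 11010010 → 2-byte char #4 = D2 B5.
Offset 11: leading byte 0xE5 = 11100101 → 3-byte char #5 = E5 AD AC.
Offset 14: leading byte 0xDA = 11011010 → 2-byte char #6 = DA BD.
Leading byte 0xDA = 11011010 matches 110xxxxx → 2-byte sequence.
Byte 1: 0xDA = 11011010, payload 11010 (5 bits).
Byte 2: 0xBD = 10111101 (10xxxxxx ✓), payload 111101.
Concatenate: 11010111101 = 0x6BD (11 bits → U+06BD).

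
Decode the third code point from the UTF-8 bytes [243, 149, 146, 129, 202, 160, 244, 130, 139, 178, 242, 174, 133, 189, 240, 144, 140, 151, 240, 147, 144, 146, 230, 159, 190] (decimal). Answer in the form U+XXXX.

U+1022F2

Offset 0: leading byte 0xF3 = 11110011 → 4-byte char #1 = F3 95 92 81.
Offset 4: leading byte 0xCA = 11001010 → 2-byte char #2 = CA A0.
Offset 6: leading byte 0xF4 = 11110100 → 4-byte char #3 = F4 82 8B B2.
Leading byte 0xF4 = 11110100 matches 11110xxx → 4-byte sequence.
Byte 1: 0xF4 = 11110100, payload 100 (3 bits).
Byte 2: 0x82 = 10000010 (10xxxxxx ✓), payload 000010.
Byte 3: 0x8B = 10001011 (10xxxxxx ✓), payload 001011.
Byte 4: 0xB2 = 10110010 (10xxxxxx ✓), payload 110010.
Concatenate: 100000010001011110010 = 0x1022F2 (21 bits → U+1022F2).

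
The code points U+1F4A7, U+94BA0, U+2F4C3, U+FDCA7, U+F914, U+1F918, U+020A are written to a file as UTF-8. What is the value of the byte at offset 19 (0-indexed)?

U+1F4A7 → 4-byte form F0 9F 92 A7 at offsets 0–3.
U+94BA0 → 4-byte form F2 94 AE A0 at offsets 4–7.
U+2F4C3 → 4-byte form F0 AF 93 83 at offsets 8–11.
U+FDCA7 → 4-byte form F3 BD B2 A7 at offsets 12–15.
U+F914 → 3-byte form EF A4 94 at offsets 16–18.
U+1F918 → 4-byte form F0 9F A4 98 at offsets 19–22.
Offset 19 falls in char 6's range; it's byte 1 of F0 9F A4 98 = 0xF0.

0xF0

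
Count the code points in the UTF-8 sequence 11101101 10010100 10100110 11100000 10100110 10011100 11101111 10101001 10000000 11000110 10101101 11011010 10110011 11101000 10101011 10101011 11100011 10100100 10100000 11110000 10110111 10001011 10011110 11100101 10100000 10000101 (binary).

9

Byte at offset 0: 0xED = 11101101 → 3-byte char (#1). Advance 3.
Byte at offset 3: 0xE0 = 11100000 → 3-byte char (#2). Advance 3.
Byte at offset 6: 0xEF = 11101111 → 3-byte char (#3). Advance 3.
Byte at offset 9: 0xC6 = 11000110 → 2-byte char (#4). Advance 2.
Byte at offset 11: 0xDA = 11011010 → 2-byte char (#5). Advance 2.
Byte at offset 13: 0xE8 = 11101000 → 3-byte char (#6). Advance 3.
Byte at offset 16: 0xE3 = 11100011 → 3-byte char (#7). Advance 3.
Byte at offset 19: 0xF0 = 11110000 → 4-byte char (#8). Advance 4.
Byte at offset 23: 0xE5 = 11100101 → 3-byte char (#9). Advance 3.
Reached end at offset 26 after 9 code points.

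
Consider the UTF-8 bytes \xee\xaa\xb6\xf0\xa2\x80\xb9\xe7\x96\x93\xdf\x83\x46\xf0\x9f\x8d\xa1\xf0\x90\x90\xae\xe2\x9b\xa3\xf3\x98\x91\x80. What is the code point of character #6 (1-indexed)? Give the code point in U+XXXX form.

U+1F361

Offset 0: leading byte 0xEE = 11101110 → 3-byte char #1 = EE AA B6.
Offset 3: leading byte 0xF0 = 11110000 → 4-byte char #2 = F0 A2 80 B9.
Offset 7: leading byte 0xE7 = 11100111 → 3-byte char #3 = E7 96 93.
Offset 10: leading byte 0xDF = 11011111 → 2-byte char #4 = DF 83.
Offset 12: leading byte 0x46 = 01000110 → 1-byte char #5 = 46.
Offset 13: leading byte 0xF0 = 11110000 → 4-byte char #6 = F0 9F 8D A1.
Leading byte 0xF0 = 11110000 matches 11110xxx → 4-byte sequence.
Byte 1: 0xF0 = 11110000, payload 000 (3 bits).
Byte 2: 0x9F = 10011111 (10xxxxxx ✓), payload 011111.
Byte 3: 0x8D = 10001101 (10xxxxxx ✓), payload 001101.
Byte 4: 0xA1 = 10100001 (10xxxxxx ✓), payload 100001.
Concatenate: 000011111001101100001 = 0x1F361 (21 bits → U+1F361).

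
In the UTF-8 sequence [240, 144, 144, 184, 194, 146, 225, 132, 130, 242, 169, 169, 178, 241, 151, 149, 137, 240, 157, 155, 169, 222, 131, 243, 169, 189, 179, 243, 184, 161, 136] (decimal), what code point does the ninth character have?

U+F8848

Offset 0: leading byte 0xF0 = 11110000 → 4-byte char #1 = F0 90 90 B8.
Offset 4: leading byte 0xC2 = 11000010 → 2-byte char #2 = C2 92.
Offset 6: leading byte 0xE1 = 11100001 → 3-byte char #3 = E1 84 82.
Offset 9: leading byte 0xF2 = 11110010 → 4-byte char #4 = F2 A9 A9 B2.
Offset 13: leading byte 0xF1 = 11110001 → 4-byte char #5 = F1 97 95 89.
Offset 17: leading byte 0xF0 = 11110000 → 4-byte char #6 = F0 9D 9B A9.
Offset 21: leading byte 0xDE = 11011110 → 2-byte char #7 = DE 83.
Offset 23: leading byte 0xF3 = 11110011 → 4-byte char #8 = F3 A9 BD B3.
Offset 27: leading byte 0xF3 = 11110011 → 4-byte char #9 = F3 B8 A1 88.
Leading byte 0xF3 = 11110011 matches 11110xxx → 4-byte sequence.
Byte 1: 0xF3 = 11110011, payload 011 (3 bits).
Byte 2: 0xB8 = 10111000 (10xxxxxx ✓), payload 111000.
Byte 3: 0xA1 = 10100001 (10xxxxxx ✓), payload 100001.
Byte 4: 0x88 = 10001000 (10xxxxxx ✓), payload 001000.
Concatenate: 011111000100001001000 = 0xF8848 (21 bits → U+F8848).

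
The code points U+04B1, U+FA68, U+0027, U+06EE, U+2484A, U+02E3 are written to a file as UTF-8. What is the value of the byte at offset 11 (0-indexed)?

U+04B1 → 2-byte form D2 B1 at offsets 0–1.
U+FA68 → 3-byte form EF A9 A8 at offsets 2–4.
U+0027 → 1-byte form 27 at offsets 5–5.
U+06EE → 2-byte form DB AE at offsets 6–7.
U+2484A → 4-byte form F0 A4 A1 8A at offsets 8–11.
Offset 11 falls in char 5's range; it's byte 4 of F0 A4 A1 8A = 0x8A.

0x8A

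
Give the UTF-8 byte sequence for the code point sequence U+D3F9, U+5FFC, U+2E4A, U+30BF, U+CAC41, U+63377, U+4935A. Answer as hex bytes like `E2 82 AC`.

ED 8F B9 E5 BF BC E2 B9 8A E3 82 BF F3 8A B1 81 F1 A3 8D B7 F1 89 8D 9A

U+D3F9: 3-byte form → ED 8F B9.
U+5FFC: 3-byte form → E5 BF BC.
U+2E4A: 3-byte form → E2 B9 8A.
U+30BF: 3-byte form → E3 82 BF.
U+CAC41: 4-byte form → F3 8A B1 81.
U+63377: 4-byte form → F1 A3 8D B7.
U+4935A: 4-byte form → F1 89 8D 9A.
Concatenated (24 bytes): ED 8F B9 E5 BF BC E2 B9 8A E3 82 BF F3 8A B1 81 F1 A3 8D B7 F1 89 8D 9A.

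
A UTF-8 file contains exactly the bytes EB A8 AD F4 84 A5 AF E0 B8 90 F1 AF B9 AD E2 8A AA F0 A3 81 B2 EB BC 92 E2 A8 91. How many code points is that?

8

Byte at offset 0: 0xEB = 11101011 → 3-byte char (#1). Advance 3.
Byte at offset 3: 0xF4 = 11110100 → 4-byte char (#2). Advance 4.
Byte at offset 7: 0xE0 = 11100000 → 3-byte char (#3). Advance 3.
Byte at offset 10: 0xF1 = 11110001 → 4-byte char (#4). Advance 4.
Byte at offset 14: 0xE2 = 11100010 → 3-byte char (#5). Advance 3.
Byte at offset 17: 0xF0 = 11110000 → 4-byte char (#6). Advance 4.
Byte at offset 21: 0xEB = 11101011 → 3-byte char (#7). Advance 3.
Byte at offset 24: 0xE2 = 11100010 → 3-byte char (#8). Advance 3.
Reached end at offset 27 after 8 code points.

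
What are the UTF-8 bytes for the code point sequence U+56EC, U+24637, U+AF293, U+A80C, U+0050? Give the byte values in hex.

E5 9B AC F0 A4 98 B7 F2 AF 8A 93 EA A0 8C 50

U+56EC: 3-byte form → E5 9B AC.
U+24637: 4-byte form → F0 A4 98 B7.
U+AF293: 4-byte form → F2 AF 8A 93.
U+A80C: 3-byte form → EA A0 8C.
U+0050: 1-byte form → 50.
Concatenated (15 bytes): E5 9B AC F0 A4 98 B7 F2 AF 8A 93 EA A0 8C 50.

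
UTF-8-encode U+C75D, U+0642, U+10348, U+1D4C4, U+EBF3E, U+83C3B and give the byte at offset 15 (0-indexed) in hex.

U+C75D → 3-byte form EC 9D 9D at offsets 0–2.
U+0642 → 2-byte form D9 82 at offsets 3–4.
U+10348 → 4-byte form F0 90 8D 88 at offsets 5–8.
U+1D4C4 → 4-byte form F0 9D 93 84 at offsets 9–12.
U+EBF3E → 4-byte form F3 AB BC BE at offsets 13–16.
Offset 15 falls in char 5's range; it's byte 3 of F3 AB BC BE = 0xBC.

0xBC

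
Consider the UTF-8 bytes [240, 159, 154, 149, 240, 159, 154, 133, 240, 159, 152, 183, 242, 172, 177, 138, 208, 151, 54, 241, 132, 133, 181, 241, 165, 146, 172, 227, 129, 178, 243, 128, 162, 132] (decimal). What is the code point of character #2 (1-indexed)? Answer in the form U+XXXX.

Offset 0: leading byte 0xF0 = 11110000 → 4-byte char #1 = F0 9F 9A 95.
Offset 4: leading byte 0xF0 = 11110000 → 4-byte char #2 = F0 9F 9A 85.
Leading byte 0xF0 = 11110000 matches 11110xxx → 4-byte sequence.
Byte 1: 0xF0 = 11110000, payload 000 (3 bits).
Byte 2: 0x9F = 10011111 (10xxxxxx ✓), payload 011111.
Byte 3: 0x9A = 10011010 (10xxxxxx ✓), payload 011010.
Byte 4: 0x85 = 10000101 (10xxxxxx ✓), payload 000101.
Concatenate: 000011111011010000101 = 0x1F685 (21 bits → U+1F685).

U+1F685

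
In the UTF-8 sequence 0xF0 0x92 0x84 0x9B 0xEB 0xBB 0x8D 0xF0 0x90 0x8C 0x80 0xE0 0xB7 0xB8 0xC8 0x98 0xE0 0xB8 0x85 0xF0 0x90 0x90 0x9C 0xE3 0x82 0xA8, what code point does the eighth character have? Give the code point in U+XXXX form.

Offset 0: leading byte 0xF0 = 11110000 → 4-byte char #1 = F0 92 84 9B.
Offset 4: leading byte 0xEB = 11101011 → 3-byte char #2 = EB BB 8D.
Offset 7: leading byte 0xF0 = 11110000 → 4-byte char #3 = F0 90 8C 80.
Offset 11: leading byte 0xE0 = 11100000 → 3-byte char #4 = E0 B7 B8.
Offset 14: leading byte 0xC8 = 11001000 → 2-byte char #5 = C8 98.
Offset 16: leading byte 0xE0 = 11100000 → 3-byte char #6 = E0 B8 85.
Offset 19: leading byte 0xF0 = 11110000 → 4-byte char #7 = F0 90 90 9C.
Offset 23: leading byte 0xE3 = 11100011 → 3-byte char #8 = E3 82 A8.
Leading byte 0xE3 = 11100011 matches 1110xxxx → 3-byte sequence.
Byte 1: 0xE3 = 11100011, payload 0011 (4 bits).
Byte 2: 0x82 = 10000010 (10xxxxxx ✓), payload 000010.
Byte 3: 0xA8 = 10101000 (10xxxxxx ✓), payload 101000.
Concatenate: 0011000010101000 = 0x30A8 (16 bits → U+30A8).

U+30A8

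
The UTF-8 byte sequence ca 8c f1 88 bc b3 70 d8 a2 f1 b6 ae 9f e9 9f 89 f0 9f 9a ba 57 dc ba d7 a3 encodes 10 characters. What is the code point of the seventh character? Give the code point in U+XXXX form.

U+1F6BA

Offset 0: leading byte 0xCA = 11001010 → 2-byte char #1 = CA 8C.
Offset 2: leading byte 0xF1 = 11110001 → 4-byte char #2 = F1 88 BC B3.
Offset 6: leading byte 0x70 = 01110000 → 1-byte char #3 = 70.
Offset 7: leading byte 0xD8 = 11011000 → 2-byte char #4 = D8 A2.
Offset 9: leading byte 0xF1 = 11110001 → 4-byte char #5 = F1 B6 AE 9F.
Offset 13: leading byte 0xE9 = 11101001 → 3-byte char #6 = E9 9F 89.
Offset 16: leading byte 0xF0 = 11110000 → 4-byte char #7 = F0 9F 9A BA.
Leading byte 0xF0 = 11110000 matches 11110xxx → 4-byte sequence.
Byte 1: 0xF0 = 11110000, payload 000 (3 bits).
Byte 2: 0x9F = 10011111 (10xxxxxx ✓), payload 011111.
Byte 3: 0x9A = 10011010 (10xxxxxx ✓), payload 011010.
Byte 4: 0xBA = 10111010 (10xxxxxx ✓), payload 111010.
Concatenate: 000011111011010111010 = 0x1F6BA (21 bits → U+1F6BA).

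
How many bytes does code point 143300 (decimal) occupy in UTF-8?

4

U+22FC4 = 0x22FC4. UTF-8 uses 1 byte below 0x80, 2 below 0x800, 3 below 0x10000, 4 up to 0x10FFFF. 0x22FC4 is in U+10000–U+10FFFF → 4 bytes.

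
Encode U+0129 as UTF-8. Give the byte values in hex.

U+0129 = 0x129 = 297 decimal. In range U+0080–U+07FF → 2-byte form: 110xxxxx 10xxxxxx.
Binary (11 bits): 00100101001.
Split 5+6: 00100 | 101001.
Byte 1: 11000100 = 0xC4.
Byte 2: 10101001 = 0xA9.

C4 A9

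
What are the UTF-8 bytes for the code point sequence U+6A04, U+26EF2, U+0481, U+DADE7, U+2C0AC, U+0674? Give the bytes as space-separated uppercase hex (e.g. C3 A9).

U+6A04: 3-byte form → E6 A8 84.
U+26EF2: 4-byte form → F0 A6 BB B2.
U+0481: 2-byte form → D2 81.
U+DADE7: 4-byte form → F3 9A B7 A7.
U+2C0AC: 4-byte form → F0 AC 82 AC.
U+0674: 2-byte form → D9 B4.
Concatenated (19 bytes): E6 A8 84 F0 A6 BB B2 D2 81 F3 9A B7 A7 F0 AC 82 AC D9 B4.

E6 A8 84 F0 A6 BB B2 D2 81 F3 9A B7 A7 F0 AC 82 AC D9 B4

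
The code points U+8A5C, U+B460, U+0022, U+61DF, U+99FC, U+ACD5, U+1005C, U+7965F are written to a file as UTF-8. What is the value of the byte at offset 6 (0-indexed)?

0x22

U+8A5C → 3-byte form E8 A9 9C at offsets 0–2.
U+B460 → 3-byte form EB 91 A0 at offsets 3–5.
U+0022 → 1-byte form 22 at offsets 6–6.
Offset 6 falls in char 3's range; it's byte 1 of 22 = 0x22.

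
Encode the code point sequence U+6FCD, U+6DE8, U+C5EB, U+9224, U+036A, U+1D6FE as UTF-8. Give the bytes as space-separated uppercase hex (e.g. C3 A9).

E6 BF 8D E6 B7 A8 EC 97 AB E9 88 A4 CD AA F0 9D 9B BE

U+6FCD: 3-byte form → E6 BF 8D.
U+6DE8: 3-byte form → E6 B7 A8.
U+C5EB: 3-byte form → EC 97 AB.
U+9224: 3-byte form → E9 88 A4.
U+036A: 2-byte form → CD AA.
U+1D6FE: 4-byte form → F0 9D 9B BE.
Concatenated (18 bytes): E6 BF 8D E6 B7 A8 EC 97 AB E9 88 A4 CD AA F0 9D 9B BE.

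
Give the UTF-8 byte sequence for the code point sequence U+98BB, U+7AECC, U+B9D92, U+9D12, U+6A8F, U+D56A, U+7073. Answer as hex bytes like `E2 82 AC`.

E9 A2 BB F1 BA BB 8C F2 B9 B6 92 E9 B4 92 E6 AA 8F ED 95 AA E7 81 B3

U+98BB: 3-byte form → E9 A2 BB.
U+7AECC: 4-byte form → F1 BA BB 8C.
U+B9D92: 4-byte form → F2 B9 B6 92.
U+9D12: 3-byte form → E9 B4 92.
U+6A8F: 3-byte form → E6 AA 8F.
U+D56A: 3-byte form → ED 95 AA.
U+7073: 3-byte form → E7 81 B3.
Concatenated (23 bytes): E9 A2 BB F1 BA BB 8C F2 B9 B6 92 E9 B4 92 E6 AA 8F ED 95 AA E7 81 B3.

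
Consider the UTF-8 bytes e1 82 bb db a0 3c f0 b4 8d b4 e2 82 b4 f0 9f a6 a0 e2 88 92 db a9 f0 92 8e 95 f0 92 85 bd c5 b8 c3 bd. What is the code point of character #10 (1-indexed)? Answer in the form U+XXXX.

Offset 0: leading byte 0xE1 = 11100001 → 3-byte char #1 = E1 82 BB.
Offset 3: leading byte 0xDB = 11011011 → 2-byte char #2 = DB A0.
Offset 5: leading byte 0x3C = 00111100 → 1-byte char #3 = 3C.
Offset 6: leading byte 0xF0 = 11110000 → 4-byte char #4 = F0 B4 8D B4.
Offset 10: leading byte 0xE2 = 11100010 → 3-byte char #5 = E2 82 B4.
Offset 13: leading byte 0xF0 = 11110000 → 4-byte char #6 = F0 9F A6 A0.
Offset 17: leading byte 0xE2 = 11100010 → 3-byte char #7 = E2 88 92.
Offset 20: leading byte 0xDB = 11011011 → 2-byte char #8 = DB A9.
Offset 22: leading byte 0xF0 = 11110000 → 4-byte char #9 = F0 92 8E 95.
Offset 26: leading byte 0xF0 = 11110000 → 4-byte char #10 = F0 92 85 BD.
Leading byte 0xF0 = 11110000 matches 11110xxx → 4-byte sequence.
Byte 1: 0xF0 = 11110000, payload 000 (3 bits).
Byte 2: 0x92 = 10010010 (10xxxxxx ✓), payload 010010.
Byte 3: 0x85 = 10000101 (10xxxxxx ✓), payload 000101.
Byte 4: 0xBD = 10111101 (10xxxxxx ✓), payload 111101.
Concatenate: 000010010000101111101 = 0x1217D (21 bits → U+1217D).

U+1217D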